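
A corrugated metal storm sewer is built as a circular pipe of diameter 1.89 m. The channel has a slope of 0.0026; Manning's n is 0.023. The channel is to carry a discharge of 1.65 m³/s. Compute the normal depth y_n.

y_n = 0.874 m

Manning's equation rearranged: A R^(2/3) = nQ / (1·√S) = 0.023 × 1.65 / (√0.0026) = 0.7443.
Trying y = 0.664 m: A R^(2/3) = 0.4507 — short.
Trying y = 1.07 m: A R^(2/3) = 1.044 — over.
Trying y = 0.874 m: A R^(2/3) = 0.7437 — ≈ 0.7443.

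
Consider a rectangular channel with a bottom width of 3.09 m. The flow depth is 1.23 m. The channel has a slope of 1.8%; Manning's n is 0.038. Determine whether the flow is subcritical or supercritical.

subcritical

Flow area A = b·y = 3.09 × 1.23 = 3.801 m². Wetted perimeter P = b + 2y = 3.09 + 2×1.23 = 5.55 m.
Hydraulic radius R = A/P = 3.801/5.55 = 0.6848 m.
V = (1/n) R^(2/3) √S = (1/0.038) × 0.6848^(2/3) × √0.018 = 2.743 m/s. Hydraulic depth D_h = A/T = 3.801/3.09 = 1.23 m.
Froude number Fr = V/√(g·D_h) = 2.743/√(9.81×1.23) = 0.79, which is less than 1, so the flow is subcritical.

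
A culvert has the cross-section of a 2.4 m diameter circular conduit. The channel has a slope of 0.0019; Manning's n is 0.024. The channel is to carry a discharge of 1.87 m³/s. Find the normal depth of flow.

Manning's equation rearranged: A R^(2/3) = nQ / (1·√S) = 0.024 × 1.87 / (√0.0019) = 1.03.
Try y = 1.12 m: A R^(2/3) = 1.429 — over.
Try y = 0.693 m: A R^(2/3) = 0.5852 — short.
Try y = 0.933 m: A R^(2/3) = 1.029 — close enough.

y_n = 0.933 m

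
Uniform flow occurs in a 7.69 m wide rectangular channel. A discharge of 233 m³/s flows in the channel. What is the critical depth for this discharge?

y_c = 4.54 m

For a rectangular channel, critical depth y_c = (q²/g)^(1/3) where q = Q/b = 233/7.69 = 30.3 m²/s.
So y_c = (30.3²/9.81)^(1/3) = 4.54 m.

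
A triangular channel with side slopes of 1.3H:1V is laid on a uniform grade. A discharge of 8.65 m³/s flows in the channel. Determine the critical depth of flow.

At critical depth, Q² T / (g A³) = 1, i.e. A³/T = Q²/g = 8.65²/9.81 = 7.627.
At y = 1.96 m: A³/T = 24.44 — too large.
At y = 1.11 m: A³/T = 1.424 — too small.
At y = 1.55 m: A³/T = 7.56 — close enough.

y_c = 1.55 m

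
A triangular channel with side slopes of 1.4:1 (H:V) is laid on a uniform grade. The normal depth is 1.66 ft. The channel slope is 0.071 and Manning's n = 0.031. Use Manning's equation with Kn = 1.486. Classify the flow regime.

supercritical

For a triangular section with side slope z = 1.4: A = zy² = 1.4×1.66² = 3.858 ft²; P = 2y√(1+z²) = 2×1.66×1.72 = 5.712 ft.
Hydraulic radius R = A/P = 3.858/5.712 = 0.6754 ft.
V = (1.486/n) R^(2/3) √S = (1.486/0.031) × 0.6754^(2/3) × √0.071 = 9.832 ft/s. Hydraulic depth D_h = A/T = 3.858/4.648 = 0.83 ft.
Froude number Fr = V/√(g·D_h) = 9.832/√(32.2×0.83) = 1.9, which is greater than 1, so the flow is supercritical.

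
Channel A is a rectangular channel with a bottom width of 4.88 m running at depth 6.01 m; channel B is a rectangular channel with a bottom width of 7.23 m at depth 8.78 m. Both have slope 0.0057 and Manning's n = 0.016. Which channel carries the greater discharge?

channel B

Channel A: Flow area A = b·y = 4.88 × 6.01 = 29.33 m². Wetted perimeter P = b + 2y = 4.88 + 2×6.01 = 16.9 m. Hydraulic radius R = A/P = 29.33/16.9 = 1.735 m. Q_A = (1/0.016)·29.33·1.735^(2/3)·√0.0057 = 199.9 m³/s.
Channel B: Flow area A = b·y = 7.23 × 8.78 = 63.48 m². Wetted perimeter P = b + 2y = 7.23 + 2×8.78 = 24.79 m. Hydraulic radius R = A/P = 63.48/24.79 = 2.561 m. Q_B = (1/0.016)·63.48·2.561^(2/3)·√0.0057 = 560.6 m³/s.
Q_A = 199.9 m³/s vs Q_B = 560.6 m³/s, so channel B carries more.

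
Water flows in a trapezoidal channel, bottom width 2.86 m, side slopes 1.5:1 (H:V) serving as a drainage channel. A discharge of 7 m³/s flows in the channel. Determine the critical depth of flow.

y_c = 0.74 m

At critical depth, Q² T / (g A³) = 1, i.e. A³/T = Q²/g = 7²/9.81 = 4.995.
At y = 0.936 m: A³/T = 11.22 — high.
At y = 0.74 m: A³/T = 4.991 — close enough.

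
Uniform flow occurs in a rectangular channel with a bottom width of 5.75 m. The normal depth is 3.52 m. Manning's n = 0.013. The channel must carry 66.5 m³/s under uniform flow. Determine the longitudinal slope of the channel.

Flow area A = b·y = 5.75 × 3.52 = 20.24 m². Wetted perimeter P = b + 2y = 5.75 + 2×3.52 = 12.79 m.
Hydraulic radius R = A/P = 20.24/12.79 = 1.582 m.
From Manning's equation, S = [nQ / (1 A R^(2/3))]² = [0.013 × 66.5 / (1 × 20.24 × 1.582^(2/3))]² = 0.000989.

S = 0.000989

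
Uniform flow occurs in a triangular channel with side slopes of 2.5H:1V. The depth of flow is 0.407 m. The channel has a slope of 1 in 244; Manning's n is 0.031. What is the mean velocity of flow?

For a triangular section with side slope z = 2.5: A = zy² = 2.5×0.407² = 0.4141 m²; P = 2y√(1+z²) = 2×0.407×2.693 = 2.192 m.
Hydraulic radius R = A/P = 0.4141/2.192 = 0.1889 m.
From Manning's equation, V = (1/n) R^(2/3) S^(1/2) = (1/0.031) × 0.1889^(2/3) × 0.004098^(1/2) = 0.68 m/s.

V = 0.68 m/s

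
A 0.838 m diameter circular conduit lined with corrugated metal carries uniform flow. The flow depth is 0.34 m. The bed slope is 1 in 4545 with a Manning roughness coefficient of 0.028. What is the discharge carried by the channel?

For a circular section of diameter D = 0.838 m at depth y = 0.34 m, the central angle is θ = 2 arccos(1 − 2y/D) = 2.762 rad. Then A = (D²/8)(θ − sin θ) = 0.21 m² and P = Dθ/2 = 1.157 m.
Hydraulic radius R = A/P = 0.21/1.157 = 0.1814 m.
Manning's equation: Q = (1/n) A R^(2/3) S^(1/2) = (1/0.028) × 0.21 × 0.1814^(2/3) × 0.00022^(1/2) = 0.0356 m³/s.

Q = 0.0356 m³/s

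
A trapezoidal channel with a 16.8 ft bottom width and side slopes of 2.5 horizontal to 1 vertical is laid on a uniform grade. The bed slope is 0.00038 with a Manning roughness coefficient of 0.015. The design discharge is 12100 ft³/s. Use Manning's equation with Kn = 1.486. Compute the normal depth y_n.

y_n = 19.7 ft

Manning's equation rearranged: A R^(2/3) = nQ / (1.486·√S) = 0.015 × 12100 / (1.486 × √0.00038) = 6266.
At y = 17.1 ft: A R^(2/3) = 4520 — low.
At y = 24 ft: A R^(2/3) = 9992 — high.
At y = 19.7 ft: A R^(2/3) = 6274 — matches.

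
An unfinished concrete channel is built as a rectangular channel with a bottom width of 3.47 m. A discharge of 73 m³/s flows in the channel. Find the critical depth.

For a rectangular channel, critical depth y_c = (q²/g)^(1/3) where q = Q/b = 73/3.47 = 21.04 m²/s.
So y_c = (21.04²/9.81)^(1/3) = 3.56 m.

y_c = 3.56 m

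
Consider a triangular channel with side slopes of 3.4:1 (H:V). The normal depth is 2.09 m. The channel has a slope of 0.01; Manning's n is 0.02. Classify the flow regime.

For a triangular section with side slope z = 3.4: A = zy² = 3.4×2.09² = 14.85 m²; P = 2y√(1+z²) = 2×2.09×3.544 = 14.81 m.
Hydraulic radius R = A/P = 14.85/14.81 = 1.003 m.
V = (1/n) R^(2/3) √S = (1/0.02) × 1.003^(2/3) × √0.01 = 5.008 m/s. Hydraulic depth D_h = A/T = 14.85/14.21 = 1.045 m.
Froude number Fr = V/√(g·D_h) = 5.008/√(9.81×1.045) = 1.56, which is greater than 1, so the flow is supercritical.

supercritical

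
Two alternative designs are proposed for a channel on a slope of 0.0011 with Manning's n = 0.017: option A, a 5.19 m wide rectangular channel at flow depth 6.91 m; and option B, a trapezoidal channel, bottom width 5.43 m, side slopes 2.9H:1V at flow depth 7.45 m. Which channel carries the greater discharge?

channel B

Channel A: Flow area A = b·y = 5.19 × 6.91 = 35.86 m². Wetted perimeter P = b + 2y = 5.19 + 2×6.91 = 19.01 m. Hydraulic radius R = A/P = 35.86/19.01 = 1.887 m. Q_A = (1/0.017)·35.86·1.887^(2/3)·√0.0011 = 106.8 m³/s.
Channel B: With bottom width b = 5.43 m and side slope z = 2.9: A = (b + zy)y = (5.43 + 2.9×7.45)×7.45 = 201.4 m²; P = b + 2y√(1+z²) = 5.43 + 2×7.45×3.068 = 51.14 m. Hydraulic radius R = A/P = 201.4/51.14 = 3.939 m. Q_B = (1/0.017)·201.4·3.939^(2/3)·√0.0011 = 980 m³/s.
Q_A = 106.8 m³/s vs Q_B = 980 m³/s, so channel B carries more.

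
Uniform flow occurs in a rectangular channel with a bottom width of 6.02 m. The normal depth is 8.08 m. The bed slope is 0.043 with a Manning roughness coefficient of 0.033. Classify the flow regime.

supercritical

Flow area A = b·y = 6.02 × 8.08 = 48.64 m². Wetted perimeter P = b + 2y = 6.02 + 2×8.08 = 22.18 m.
Hydraulic radius R = A/P = 48.64/22.18 = 2.193 m.
V = (1/n) R^(2/3) √S = (1/0.033) × 2.193^(2/3) × √0.043 = 10.61 m/s. Hydraulic depth D_h = A/T = 48.64/6.02 = 8.08 m.
Froude number Fr = V/√(g·D_h) = 10.61/√(9.81×8.08) = 1.19, which is greater than 1, so the flow is supercritical.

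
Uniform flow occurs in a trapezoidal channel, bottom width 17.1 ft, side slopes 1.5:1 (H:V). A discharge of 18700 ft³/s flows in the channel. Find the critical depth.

y_c = 20 ft

At critical depth, Q² T / (g A³) = 1, i.e. A³/T = Q²/g = 18700²/32.2 = 10860000.
At y = 16.5 ft: A³/T = 4944000 — low.
At y = 20 ft: A³/T = 10840000 — ≈ 10860000.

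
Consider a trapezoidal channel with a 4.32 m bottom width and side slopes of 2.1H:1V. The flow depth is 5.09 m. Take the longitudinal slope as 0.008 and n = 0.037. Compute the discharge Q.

Q = 361 m³/s

With bottom width b = 4.32 m and side slope z = 2.1: A = (b + zy)y = (4.32 + 2.1×5.09)×5.09 = 76.4 m²; P = b + 2y√(1+z²) = 4.32 + 2×5.09×2.326 = 28 m.
Hydraulic radius R = A/P = 76.4/28 = 2.729 m.
Manning's equation: Q = (1/n) A R^(2/3) S^(1/2) = (1/0.037) × 76.4 × 2.729^(2/3) × 0.008^(1/2) = 361 m³/s.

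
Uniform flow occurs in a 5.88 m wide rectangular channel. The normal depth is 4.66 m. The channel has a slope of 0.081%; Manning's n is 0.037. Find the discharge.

Flow area A = b·y = 5.88 × 4.66 = 27.4 m². Wetted perimeter P = b + 2y = 5.88 + 2×4.66 = 15.2 m.
Hydraulic radius R = A/P = 27.4/15.2 = 1.803 m.
Manning's equation: Q = (1/n) A R^(2/3) S^(1/2) = (1/0.037) × 27.4 × 1.803^(2/3) × 0.00081^(1/2) = 31.2 m³/s.

Q = 31.2 m³/s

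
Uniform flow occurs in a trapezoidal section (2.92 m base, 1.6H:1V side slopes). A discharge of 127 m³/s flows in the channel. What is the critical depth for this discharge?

At critical depth, Q² T / (g A³) = 1, i.e. A³/T = Q²/g = 127²/9.81 = 1644.
Trying y = 2.9 m: A³/T = 863.8 — low.
Trying y = 3.67 m: A³/T = 2291 — high.
Trying y = 3.39 m: A³/T = 1644 — matches.

y_c = 3.39 m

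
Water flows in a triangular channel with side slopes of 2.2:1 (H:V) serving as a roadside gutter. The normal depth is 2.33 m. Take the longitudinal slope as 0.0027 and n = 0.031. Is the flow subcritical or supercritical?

subcritical

For a triangular section with side slope z = 2.2: A = zy² = 2.2×2.33² = 11.94 m²; P = 2y√(1+z²) = 2×2.33×2.417 = 11.26 m.
Hydraulic radius R = A/P = 11.94/11.26 = 1.061 m.
V = (1/n) R^(2/3) √S = (1/0.031) × 1.061^(2/3) × √0.0027 = 1.743 m/s. Hydraulic depth D_h = A/T = 11.94/10.25 = 1.165 m.
Froude number Fr = V/√(g·D_h) = 1.743/√(9.81×1.165) = 0.516, which is less than 1, so the flow is subcritical.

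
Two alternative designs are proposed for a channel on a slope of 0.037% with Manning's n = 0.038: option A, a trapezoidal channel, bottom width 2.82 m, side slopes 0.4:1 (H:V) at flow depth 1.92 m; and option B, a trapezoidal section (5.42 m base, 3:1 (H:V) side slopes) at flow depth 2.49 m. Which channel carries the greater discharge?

Channel A: With bottom width b = 2.82 m and side slope z = 0.4: A = (b + zy)y = (2.82 + 0.4×1.92)×1.92 = 6.889 m²; P = b + 2y√(1+z²) = 2.82 + 2×1.92×1.077 = 6.956 m. Hydraulic radius R = A/P = 6.889/6.956 = 0.9904 m. Q_A = (1/0.038)·6.889·0.9904^(2/3)·√0.00037 = 3.465 m³/s.
Channel B: With bottom width b = 5.42 m and side slope z = 3: A = (b + zy)y = (5.42 + 3×2.49)×2.49 = 32.1 m²; P = b + 2y√(1+z²) = 5.42 + 2×2.49×3.162 = 21.17 m. Hydraulic radius R = A/P = 32.1/21.17 = 1.516 m. Q_B = (1/0.038)·32.1·1.516^(2/3)·√0.00037 = 21.44 m³/s.
Q_A = 3.465 m³/s vs Q_B = 21.44 m³/s, so channel B carries more.

channel B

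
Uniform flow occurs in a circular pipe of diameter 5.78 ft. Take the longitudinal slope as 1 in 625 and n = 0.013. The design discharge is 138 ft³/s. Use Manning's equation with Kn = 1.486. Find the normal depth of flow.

Manning's equation rearranged: A R^(2/3) = nQ / (1.486·√S) = 0.013 × 138 / (1.486 × √0.0016) = 30.18.
At y = 4.69 ft: A R^(2/3) = 33.23 — over.
At y = 4.29 ft: A R^(2/3) = 30.21 — matches.

y_n = 4.29 ft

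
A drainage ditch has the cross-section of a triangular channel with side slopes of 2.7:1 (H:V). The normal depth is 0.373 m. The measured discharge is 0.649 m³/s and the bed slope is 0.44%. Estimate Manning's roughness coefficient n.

For a triangular section with side slope z = 2.7: A = zy² = 2.7×0.373² = 0.3756 m²; P = 2y√(1+z²) = 2×0.373×2.879 = 2.148 m.
Hydraulic radius R = A/P = 0.3756/2.148 = 0.1749 m.
Rearranging Manning's equation: n = (1/Q) A R^(2/3) S^(1/2) = (1/0.649) × 0.3756 × 0.1749^(2/3) × √0.0044 = 0.012.

n = 0.012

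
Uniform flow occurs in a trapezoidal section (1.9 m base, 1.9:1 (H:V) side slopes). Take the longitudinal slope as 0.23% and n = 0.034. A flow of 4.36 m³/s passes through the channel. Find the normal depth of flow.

y_n = 1.06 m

Manning's equation rearranged: A R^(2/3) = nQ / (1·√S) = 0.034 × 4.36 / (√0.0023) = 3.091.
Trying y = 1.35 m: A R^(2/3) = 5.121 — high.
Trying y = 0.828 m: A R^(2/3) = 1.877 — low.
Trying y = 1.06 m: A R^(2/3) = 3.091 — matches.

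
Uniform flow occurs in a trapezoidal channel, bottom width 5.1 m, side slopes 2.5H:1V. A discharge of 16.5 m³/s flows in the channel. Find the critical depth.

At critical depth, Q² T / (g A³) = 1, i.e. A³/T = Q²/g = 16.5²/9.81 = 27.75.
Trying y = 1.07 m: A³/T = 55.1 — too large.
Trying y = 0.879 m: A³/T = 27.8 — matches.

y_c = 0.879 m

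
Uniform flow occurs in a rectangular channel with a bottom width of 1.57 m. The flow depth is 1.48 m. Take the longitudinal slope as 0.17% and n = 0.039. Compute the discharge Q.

Q = 1.57 m³/s

Flow area A = b·y = 1.57 × 1.48 = 2.324 m². Wetted perimeter P = b + 2y = 1.57 + 2×1.48 = 4.53 m.
Hydraulic radius R = A/P = 2.324/4.53 = 0.5129 m.
Manning's equation: Q = (1/n) A R^(2/3) S^(1/2) = (1/0.039) × 2.324 × 0.5129^(2/3) × 0.0017^(1/2) = 1.57 m³/s.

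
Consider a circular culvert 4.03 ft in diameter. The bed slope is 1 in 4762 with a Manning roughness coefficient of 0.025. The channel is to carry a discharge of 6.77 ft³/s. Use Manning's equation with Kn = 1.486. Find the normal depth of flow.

y_n = 2.28 ft

Manning's equation rearranged: A R^(2/3) = nQ / (1.486·√S) = 0.025 × 6.77 / (1.486 × √0.00021) = 7.86.
At y = 2.02 ft: A R^(2/3) = 6.437 — too small.
At y = 2.51 ft: A R^(2/3) = 9.112 — too large.
At y = 2.28 ft: A R^(2/3) = 7.857 — ≈ 7.86.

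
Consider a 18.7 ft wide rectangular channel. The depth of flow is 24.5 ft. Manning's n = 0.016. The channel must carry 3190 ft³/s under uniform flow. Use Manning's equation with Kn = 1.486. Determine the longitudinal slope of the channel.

S = 0.000439

Flow area A = b·y = 18.7 × 24.5 = 458.1 ft². Wetted perimeter P = b + 2y = 18.7 + 2×24.5 = 67.7 ft.
Hydraulic radius R = A/P = 458.1/67.7 = 6.767 ft.
From Manning's equation, S = [nQ / (1.486 A R^(2/3))]² = [0.016 × 3190 / (1.486 × 458.1 × 6.767^(2/3))]² = 0.000439.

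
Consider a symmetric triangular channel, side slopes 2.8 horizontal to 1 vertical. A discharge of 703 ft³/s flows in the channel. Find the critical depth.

At critical depth, Q² T / (g A³) = 1, i.e. A³/T = Q²/g = 703²/32.2 = 15350.
At y = 5.66 ft: A³/T = 22770 — high.
At y = 5.23 ft: A³/T = 15340 — matches.

y_c = 5.23 ft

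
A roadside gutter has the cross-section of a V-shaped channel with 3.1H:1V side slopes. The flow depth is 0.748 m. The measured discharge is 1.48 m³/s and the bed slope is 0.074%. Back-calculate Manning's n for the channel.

For a triangular section with side slope z = 3.1: A = zy² = 3.1×0.748² = 1.734 m²; P = 2y√(1+z²) = 2×0.748×3.257 = 4.873 m.
Hydraulic radius R = A/P = 1.734/4.873 = 0.3559 m.
Rearranging Manning's equation: n = (1/Q) A R^(2/3) S^(1/2) = (1/1.48) × 1.734 × 0.3559^(2/3) × √0.00074 = 0.016.

n = 0.016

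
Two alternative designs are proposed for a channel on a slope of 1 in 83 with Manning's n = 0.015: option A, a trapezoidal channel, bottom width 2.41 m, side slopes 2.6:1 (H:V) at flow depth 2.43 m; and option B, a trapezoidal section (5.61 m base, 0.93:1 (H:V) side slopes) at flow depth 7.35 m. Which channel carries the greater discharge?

channel B

Channel A: With bottom width b = 2.41 m and side slope z = 2.6: A = (b + zy)y = (2.41 + 2.6×2.43)×2.43 = 21.21 m²; P = b + 2y√(1+z²) = 2.41 + 2×2.43×2.786 = 15.95 m. Hydraulic radius R = A/P = 21.21/15.95 = 1.33 m. Q_A = (1/0.015)·21.21·1.33^(2/3)·√0.01205 = 187.7 m³/s.
Channel B: With bottom width b = 5.61 m and side slope z = 0.93: A = (b + zy)y = (5.61 + 0.93×7.35)×7.35 = 91.47 m²; P = b + 2y√(1+z²) = 5.61 + 2×7.35×1.366 = 25.68 m. Hydraulic radius R = A/P = 91.47/25.68 = 3.561 m. Q_B = (1/0.015)·91.47·3.561^(2/3)·√0.01205 = 1561 m³/s.
Q_A = 187.7 m³/s vs Q_B = 1561 m³/s, so channel B carries more.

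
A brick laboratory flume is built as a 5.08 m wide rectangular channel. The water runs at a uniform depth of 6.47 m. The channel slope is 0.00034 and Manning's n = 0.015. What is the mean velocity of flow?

V = 1.84 m/s

Flow area A = b·y = 5.08 × 6.47 = 32.87 m². Wetted perimeter P = b + 2y = 5.08 + 2×6.47 = 18.02 m.
Hydraulic radius R = A/P = 32.87/18.02 = 1.824 m.
From Manning's equation, V = (1/n) R^(2/3) S^(1/2) = (1/0.015) × 1.824^(2/3) × 0.00034^(1/2) = 1.84 m/s.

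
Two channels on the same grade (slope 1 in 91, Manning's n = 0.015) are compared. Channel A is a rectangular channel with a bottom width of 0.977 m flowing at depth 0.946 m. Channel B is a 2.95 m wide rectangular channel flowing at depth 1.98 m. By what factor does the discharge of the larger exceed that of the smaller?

12

Channel A: Flow area A = b·y = 0.977 × 0.946 = 0.9242 m². Wetted perimeter P = b + 2y = 0.977 + 2×0.946 = 2.869 m. Hydraulic radius R = A/P = 0.9242/2.869 = 0.3221 m. Q_A = (1/0.015)·0.9242·0.3221^(2/3)·√0.01099 = 3.035 m³/s.
Channel B: Flow area A = b·y = 2.95 × 1.98 = 5.841 m². Wetted perimeter P = b + 2y = 2.95 + 2×1.98 = 6.91 m. Hydraulic radius R = A/P = 5.841/6.91 = 0.8453 m. Q_B = (1/0.015)·5.841·0.8453^(2/3)·√0.01099 = 36.49 m³/s.
The larger discharge is 36.49 m³/s and the smaller is 3.035 m³/s; the ratio is 12.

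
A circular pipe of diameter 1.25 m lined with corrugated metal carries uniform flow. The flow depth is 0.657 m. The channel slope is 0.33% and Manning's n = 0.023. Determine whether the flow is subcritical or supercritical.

For a circular section of diameter D = 1.25 m at depth y = 0.657 m, the central angle is θ = 2 arccos(1 − 2y/D) = 3.244 rad. Then A = (D²/8)(θ − sin θ) = 0.6536 m² and P = Dθ/2 = 2.028 m.
Hydraulic radius R = A/P = 0.6536/2.028 = 0.3224 m.
V = (1/n) R^(2/3) √S = (1/0.023) × 0.3224^(2/3) × √0.0033 = 1.174 m/s. Hydraulic depth D_h = A/T = 0.6536/1.248 = 0.5235 m.
Froude number Fr = V/√(g·D_h) = 1.174/√(9.81×0.5235) = 0.518, which is less than 1, so the flow is subcritical.

subcritical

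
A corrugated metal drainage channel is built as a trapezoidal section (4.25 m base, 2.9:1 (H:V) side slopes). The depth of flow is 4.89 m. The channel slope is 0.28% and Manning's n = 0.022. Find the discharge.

With bottom width b = 4.25 m and side slope z = 2.9: A = (b + zy)y = (4.25 + 2.9×4.89)×4.89 = 90.13 m²; P = b + 2y√(1+z²) = 4.25 + 2×4.89×3.068 = 34.25 m.
Hydraulic radius R = A/P = 90.13/34.25 = 2.631 m.
Manning's equation: Q = (1/n) A R^(2/3) S^(1/2) = (1/0.022) × 90.13 × 2.631^(2/3) × 0.0028^(1/2) = 413 m³/s.

Q = 413 m³/s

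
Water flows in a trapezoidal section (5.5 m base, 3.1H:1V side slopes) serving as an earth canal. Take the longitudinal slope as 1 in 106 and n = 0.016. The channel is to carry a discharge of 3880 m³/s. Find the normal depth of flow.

Manning's equation rearranged: A R^(2/3) = nQ / (1·√S) = 0.016 × 3880 / (√0.009434) = 639.2.
Trying y = 9.62 m: A R^(2/3) = 991.5 — over.
Trying y = 6.28 m: A R^(2/3) = 353 — short.
Trying y = 8.04 m: A R^(2/3) = 639.4 — ≈ 639.2.

y_n = 8.04 m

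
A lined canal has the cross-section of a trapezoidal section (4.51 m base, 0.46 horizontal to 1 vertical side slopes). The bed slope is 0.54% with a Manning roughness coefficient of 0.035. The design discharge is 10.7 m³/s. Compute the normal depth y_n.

y_n = 1.15 m

Manning's equation rearranged: A R^(2/3) = nQ / (1·√S) = 0.035 × 10.7 / (√0.0054) = 5.096.
At y = 0.844 m: A R^(2/3) = 3.1 — short.
At y = 1.15 m: A R^(2/3) = 5.089 — ≈ 5.096.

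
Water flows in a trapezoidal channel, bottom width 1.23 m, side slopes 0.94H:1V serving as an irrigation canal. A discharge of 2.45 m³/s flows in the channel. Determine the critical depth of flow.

y_c = 0.626 m

At critical depth, Q² T / (g A³) = 1, i.e. A³/T = Q²/g = 2.45²/9.81 = 0.6119.
At y = 0.799 m: A³/T = 1.452 — too large.
At y = 0.429 m: A³/T = 0.1689 — too small.
At y = 0.626 m: A³/T = 0.6129 — close enough.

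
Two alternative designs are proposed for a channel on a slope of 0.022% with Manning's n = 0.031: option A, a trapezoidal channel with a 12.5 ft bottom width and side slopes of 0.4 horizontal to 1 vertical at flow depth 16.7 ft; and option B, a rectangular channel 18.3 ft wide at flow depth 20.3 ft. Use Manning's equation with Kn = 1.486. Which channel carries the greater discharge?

Channel A: With bottom width b = 12.5 ft and side slope z = 0.4: A = (b + zy)y = (12.5 + 0.4×16.7)×16.7 = 320.3 ft²; P = b + 2y√(1+z²) = 12.5 + 2×16.7×1.077 = 48.47 ft. Hydraulic radius R = A/P = 320.3/48.47 = 6.608 ft. Q_A = (1.486/0.031)·320.3·6.608^(2/3)·√0.00022 = 801.9 ft³/s.
Channel B: Flow area A = b·y = 18.3 × 20.3 = 371.5 ft². Wetted perimeter P = b + 2y = 18.3 + 2×20.3 = 58.9 ft. Hydraulic radius R = A/P = 371.5/58.9 = 6.307 ft. Q_B = (1.486/0.031)·371.5·6.307^(2/3)·√0.00022 = 901.6 ft³/s.
Q_A = 801.9 ft³/s vs Q_B = 901.6 ft³/s, so channel B carries more.

channel B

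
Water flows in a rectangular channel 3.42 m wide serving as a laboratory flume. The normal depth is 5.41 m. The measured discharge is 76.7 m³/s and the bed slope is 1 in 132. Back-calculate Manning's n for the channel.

n = 0.025

Flow area A = b·y = 3.42 × 5.41 = 18.5 m². Wetted perimeter P = b + 2y = 3.42 + 2×5.41 = 14.24 m.
Hydraulic radius R = A/P = 18.5/14.24 = 1.299 m.
Rearranging Manning's equation: n = (1/Q) A R^(2/3) S^(1/2) = (1/76.7) × 18.5 × 1.299^(2/3) × √0.007576 = 0.025.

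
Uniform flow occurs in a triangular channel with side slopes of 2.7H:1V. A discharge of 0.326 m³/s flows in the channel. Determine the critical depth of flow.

At critical depth, Q² T / (g A³) = 1, i.e. A³/T = Q²/g = 0.326²/9.81 = 0.01083.
At y = 0.249 m: A³/T = 0.003489 — too small.
At y = 0.351 m: A³/T = 0.01942 — too large.
At y = 0.312 m: A³/T = 0.01078 — close enough.

y_c = 0.312 m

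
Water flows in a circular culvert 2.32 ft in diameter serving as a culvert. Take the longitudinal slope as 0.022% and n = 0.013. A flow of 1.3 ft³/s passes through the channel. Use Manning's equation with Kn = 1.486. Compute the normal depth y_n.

y_n = 0.808 ft

Manning's equation rearranged: A R^(2/3) = nQ / (1.486·√S) = 0.013 × 1.3 / (1.486 × √0.00022) = 0.7668.
Trying y = 0.587 ft: A R^(2/3) = 0.4124 — short.
Trying y = 0.909 ft: A R^(2/3) = 0.9539 — over.
Trying y = 0.808 ft: A R^(2/3) = 0.7659 — ≈ 0.7668.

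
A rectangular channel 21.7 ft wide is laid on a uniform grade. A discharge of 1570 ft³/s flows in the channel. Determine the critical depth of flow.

For a rectangular channel, critical depth y_c = (q²/g)^(1/3) where q = Q/b = 1570/21.7 = 72.35 ft²/s.
So y_c = (72.35²/32.2)^(1/3) = 5.46 ft.

y_c = 5.46 ft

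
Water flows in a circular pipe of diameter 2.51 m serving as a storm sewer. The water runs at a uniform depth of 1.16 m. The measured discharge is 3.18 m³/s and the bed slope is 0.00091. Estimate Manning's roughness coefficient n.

n = 0.015

For a circular section of diameter D = 2.51 m at depth y = 1.16 m, the central angle is θ = 2 arccos(1 − 2y/D) = 2.99 rad. Then A = (D²/8)(θ − sin θ) = 2.236 m² and P = Dθ/2 = 3.753 m.
Hydraulic radius R = A/P = 2.236/3.753 = 0.5958 m.
Rearranging Manning's equation: n = (1/Q) A R^(2/3) S^(1/2) = (1/3.18) × 2.236 × 0.5958^(2/3) × √0.00091 = 0.015.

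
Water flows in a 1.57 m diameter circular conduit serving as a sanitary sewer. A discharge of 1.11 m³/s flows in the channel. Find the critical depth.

At critical depth, Q² T / (g A³) = 1, i.e. A³/T = Q²/g = 1.11²/9.81 = 0.1256.
At y = 0.584 m: A³/T = 0.1859 — over.
At y = 0.396 m: A³/T = 0.04128 — short.
At y = 0.528 m: A³/T = 0.126 — close enough.

y_c = 0.528 m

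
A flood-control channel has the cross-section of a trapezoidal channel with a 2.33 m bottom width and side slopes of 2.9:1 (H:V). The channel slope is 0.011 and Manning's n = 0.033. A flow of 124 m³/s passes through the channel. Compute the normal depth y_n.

y_n = 2.82 m

Manning's equation rearranged: A R^(2/3) = nQ / (1·√S) = 0.033 × 124 / (√0.011) = 39.02.
Trying y = 3.48 m: A R^(2/3) = 64.57 — over.
Trying y = 2.41 m: A R^(2/3) = 26.92 — short.
Trying y = 2.82 m: A R^(2/3) = 38.99 — matches.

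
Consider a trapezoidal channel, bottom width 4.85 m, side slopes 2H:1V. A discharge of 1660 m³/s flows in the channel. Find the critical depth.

At critical depth, Q² T / (g A³) = 1, i.e. A³/T = Q²/g = 1660²/9.81 = 280900.
At y = 7.43 m: A³/T = 90850 — low.
At y = 11.7 m: A³/T = 699100 — high.
At y = 9.57 m: A³/T = 280600 — ≈ 280900.

y_c = 9.57 m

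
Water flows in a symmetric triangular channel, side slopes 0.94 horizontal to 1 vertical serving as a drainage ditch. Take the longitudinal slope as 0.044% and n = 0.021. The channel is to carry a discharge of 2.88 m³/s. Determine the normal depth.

Manning's equation rearranged: A R^(2/3) = nQ / (1·√S) = 0.021 × 2.88 / (√0.00044) = 2.883.
Trying y = 2.24 m: A R^(2/3) = 3.952 — too large.
Trying y = 1.99 m: A R^(2/3) = 2.883 — matches.

y_n = 1.99 m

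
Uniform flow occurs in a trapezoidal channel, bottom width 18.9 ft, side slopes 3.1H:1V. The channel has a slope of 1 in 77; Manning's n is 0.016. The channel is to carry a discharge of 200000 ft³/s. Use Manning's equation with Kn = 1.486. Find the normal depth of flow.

y_n = 28.7 ft

Manning's equation rearranged: A R^(2/3) = nQ / (1.486·√S) = 0.016 × 200000 / (1.486 × √0.01299) = 18900.
At y = 34.5 ft: A R^(2/3) = 29620 — too large.
At y = 28.7 ft: A R^(2/3) = 18860 — close enough.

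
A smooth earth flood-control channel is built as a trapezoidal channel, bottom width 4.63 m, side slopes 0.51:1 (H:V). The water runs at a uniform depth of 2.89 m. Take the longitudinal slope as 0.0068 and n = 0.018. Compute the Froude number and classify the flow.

With bottom width b = 4.63 m and side slope z = 0.51: A = (b + zy)y = (4.63 + 0.51×2.89)×2.89 = 17.64 m²; P = b + 2y√(1+z²) = 4.63 + 2×2.89×1.123 = 11.12 m.
Hydraulic radius R = A/P = 17.64/11.12 = 1.587 m.
V = (1/n) R^(2/3) √S = (1/0.018) × 1.587^(2/3) × √0.0068 = 6.232 m/s. Hydraulic depth D_h = A/T = 17.64/7.578 = 2.328 m.
Froude number Fr = V/√(g·D_h) = 6.232/√(9.81×2.328) = 1.3, which is greater than 1, so the flow is supercritical.

supercritical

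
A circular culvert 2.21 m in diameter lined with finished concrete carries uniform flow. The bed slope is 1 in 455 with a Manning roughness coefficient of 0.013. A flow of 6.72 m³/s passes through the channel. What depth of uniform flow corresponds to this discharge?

Manning's equation rearranged: A R^(2/3) = nQ / (1·√S) = 0.013 × 6.72 / (√0.002198) = 1.863.
Trying y = 0.992 m: A R^(2/3) = 1.071 — low.
Trying y = 1.53 m: A R^(2/3) = 2.131 — high.
Trying y = 1.39 m: A R^(2/3) = 1.863 — ≈ 1.863.

y_n = 1.39 m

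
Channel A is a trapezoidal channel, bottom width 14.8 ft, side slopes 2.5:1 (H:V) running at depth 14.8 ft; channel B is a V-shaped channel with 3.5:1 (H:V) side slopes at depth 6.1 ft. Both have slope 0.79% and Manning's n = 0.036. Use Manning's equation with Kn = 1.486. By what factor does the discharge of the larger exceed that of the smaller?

11.6

Channel A: With bottom width b = 14.8 ft and side slope z = 2.5: A = (b + zy)y = (14.8 + 2.5×14.8)×14.8 = 766.6 ft²; P = b + 2y√(1+z²) = 14.8 + 2×14.8×2.693 = 94.5 ft. Hydraulic radius R = A/P = 766.6/94.5 = 8.113 ft. Q_A = (1.486/0.036)·766.6·8.113^(2/3)·√0.0079 = 11360 ft³/s.
Channel B: For a triangular section with side slope z = 3.5: A = zy² = 3.5×6.1² = 130.2 ft²; P = 2y√(1+z²) = 2×6.1×3.64 = 44.41 ft. Hydraulic radius R = A/P = 130.2/44.41 = 2.933 ft. Q_B = (1.486/0.036)·130.2·2.933^(2/3)·√0.0079 = 979 ft³/s.
The larger discharge is 11360 ft³/s and the smaller is 979 ft³/s; the ratio is 11.6.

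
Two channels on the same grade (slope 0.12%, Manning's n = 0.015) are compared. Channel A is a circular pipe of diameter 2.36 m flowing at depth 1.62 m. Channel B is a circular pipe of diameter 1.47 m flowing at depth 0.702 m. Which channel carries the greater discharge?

Channel A: For a circular section of diameter D = 2.36 m at depth y = 1.62 m, the central angle is θ = 2 arccos(1 − 2y/D) = 3.906 rad. Then A = (D²/8)(θ − sin θ) = 3.201 m² and P = Dθ/2 = 4.609 m. Hydraulic radius R = A/P = 3.201/4.609 = 0.6945 m. Q_A = (1/0.015)·3.201·0.6945^(2/3)·√0.0012 = 5.798 m³/s.
Channel B: For a circular section of diameter D = 1.47 m at depth y = 0.702 m, the central angle is θ = 2 arccos(1 − 2y/D) = 3.052 rad. Then A = (D²/8)(θ − sin θ) = 0.8001 m² and P = Dθ/2 = 2.243 m. Hydraulic radius R = A/P = 0.8001/2.243 = 0.3567 m. Q_B = (1/0.015)·0.8001·0.3567^(2/3)·√0.0012 = 0.9293 m³/s.
Q_A = 5.798 m³/s vs Q_B = 0.9293 m³/s, so channel A carries more.

channel A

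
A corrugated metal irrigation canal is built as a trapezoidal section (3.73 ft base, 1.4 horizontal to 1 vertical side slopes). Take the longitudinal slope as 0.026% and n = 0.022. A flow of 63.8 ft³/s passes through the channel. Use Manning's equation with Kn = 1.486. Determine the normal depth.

Manning's equation rearranged: A R^(2/3) = nQ / (1.486·√S) = 0.022 × 63.8 / (1.486 × √0.00026) = 58.58.
Trying y = 3.3 ft: A R^(2/3) = 41.18 — low.
Trying y = 4.71 ft: A R^(2/3) = 88.11 — high.
Trying y = 3.9 ft: A R^(2/3) = 58.59 — ≈ 58.58.

y_n = 3.9 ft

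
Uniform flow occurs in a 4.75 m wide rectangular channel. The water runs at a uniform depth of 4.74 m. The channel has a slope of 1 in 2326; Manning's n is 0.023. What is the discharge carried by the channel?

Q = 27.6 m³/s

Flow area A = b·y = 4.75 × 4.74 = 22.52 m². Wetted perimeter P = b + 2y = 4.75 + 2×4.74 = 14.23 m.
Hydraulic radius R = A/P = 22.52/14.23 = 1.582 m.
Manning's equation: Q = (1/n) A R^(2/3) S^(1/2) = (1/0.023) × 22.52 × 1.582^(2/3) × 0.0004299^(1/2) = 27.6 m³/s.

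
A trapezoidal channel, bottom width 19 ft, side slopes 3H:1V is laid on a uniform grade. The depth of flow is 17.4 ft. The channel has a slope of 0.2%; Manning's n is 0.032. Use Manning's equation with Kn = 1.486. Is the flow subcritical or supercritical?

subcritical

With bottom width b = 19 ft and side slope z = 3: A = (b + zy)y = (19 + 3×17.4)×17.4 = 1239 ft²; P = b + 2y√(1+z²) = 19 + 2×17.4×3.162 = 129 ft.
Hydraulic radius R = A/P = 1239/129 = 9.6 ft.
V = (1.486/n) R^(2/3) √S = (1.486/0.032) × 9.6^(2/3) × √0.002 = 9.381 ft/s. Hydraulic depth D_h = A/T = 1239/123.4 = 10.04 ft.
Froude number Fr = V/√(g·D_h) = 9.381/√(32.2×10.04) = 0.522, which is less than 1, so the flow is subcritical.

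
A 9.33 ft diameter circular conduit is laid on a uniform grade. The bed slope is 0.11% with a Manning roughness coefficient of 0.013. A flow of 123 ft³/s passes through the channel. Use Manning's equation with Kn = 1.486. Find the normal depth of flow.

y_n = 3.31 ft

Manning's equation rearranged: A R^(2/3) = nQ / (1.486·√S) = 0.013 × 123 / (1.486 × √0.0011) = 32.44.
Try y = 3.81 ft: A R^(2/3) = 42.08 — over.
Try y = 2.94 ft: A R^(2/3) = 25.89 — short.
Try y = 3.31 ft: A R^(2/3) = 32.43 — matches.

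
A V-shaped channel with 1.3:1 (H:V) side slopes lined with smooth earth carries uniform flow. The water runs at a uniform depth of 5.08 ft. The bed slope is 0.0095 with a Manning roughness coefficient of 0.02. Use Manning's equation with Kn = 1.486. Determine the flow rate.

Q = 387 ft³/s

For a triangular section with side slope z = 1.3: A = zy² = 1.3×5.08² = 33.55 ft²; P = 2y√(1+z²) = 2×5.08×1.64 = 16.66 ft.
Hydraulic radius R = A/P = 33.55/16.66 = 2.013 ft.
Manning's equation: Q = (1.486/n) A R^(2/3) S^(1/2) = (1.486/0.02) × 33.55 × 2.013^(2/3) × 0.0095^(1/2) = 387 ft³/s.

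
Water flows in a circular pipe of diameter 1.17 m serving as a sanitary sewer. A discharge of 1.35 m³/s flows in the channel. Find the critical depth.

At critical depth, Q² T / (g A³) = 1, i.e. A³/T = Q²/g = 1.35²/9.81 = 0.1858.
Trying y = 0.464 m: A³/T = 0.05467 — too small.
Trying y = 0.748 m: A³/T = 0.3402 — too large.
Trying y = 0.639 m: A³/T = 0.186 — matches.

y_c = 0.639 m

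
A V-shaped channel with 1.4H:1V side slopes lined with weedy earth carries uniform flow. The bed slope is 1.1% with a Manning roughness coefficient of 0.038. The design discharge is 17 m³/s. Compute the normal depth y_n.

y_n = 2.18 m

Manning's equation rearranged: A R^(2/3) = nQ / (1·√S) = 0.038 × 17 / (√0.011) = 6.159.
At y = 1.83 m: A R^(2/3) = 3.852 — too small.
At y = 2.18 m: A R^(2/3) = 6.142 — matches.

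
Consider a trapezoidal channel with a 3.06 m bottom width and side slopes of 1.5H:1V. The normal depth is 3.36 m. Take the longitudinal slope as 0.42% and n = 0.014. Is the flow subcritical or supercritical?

With bottom width b = 3.06 m and side slope z = 1.5: A = (b + zy)y = (3.06 + 1.5×3.36)×3.36 = 27.22 m²; P = b + 2y√(1+z²) = 3.06 + 2×3.36×1.803 = 15.17 m.
Hydraulic radius R = A/P = 27.22/15.17 = 1.794 m.
V = (1/n) R^(2/3) √S = (1/0.014) × 1.794^(2/3) × √0.0042 = 6.833 m/s. Hydraulic depth D_h = A/T = 27.22/13.14 = 2.071 m.
Froude number Fr = V/√(g·D_h) = 6.833/√(9.81×2.071) = 1.52, which is greater than 1, so the flow is supercritical.

supercritical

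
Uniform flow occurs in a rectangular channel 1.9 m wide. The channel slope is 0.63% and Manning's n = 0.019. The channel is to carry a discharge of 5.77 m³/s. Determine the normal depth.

y_n = 1.13 m

Manning's equation rearranged: A R^(2/3) = nQ / (1·√S) = 0.019 × 5.77 / (√0.0063) = 1.381.
Try y = 1.42 m: A R^(2/3) = 1.853 — high.
Try y = 0.889 m: A R^(2/3) = 1.005 — low.
Try y = 1.13 m: A R^(2/3) = 1.381 — ≈ 1.381.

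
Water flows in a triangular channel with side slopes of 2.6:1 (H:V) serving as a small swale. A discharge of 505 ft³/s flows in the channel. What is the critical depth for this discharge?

y_c = 4.72 ft

At critical depth, Q² T / (g A³) = 1, i.e. A³/T = Q²/g = 505²/32.2 = 7920.
At y = 3.47 ft: A³/T = 1700 — short.
At y = 5.17 ft: A³/T = 12480 — over.
At y = 4.72 ft: A³/T = 7918 — ≈ 7920.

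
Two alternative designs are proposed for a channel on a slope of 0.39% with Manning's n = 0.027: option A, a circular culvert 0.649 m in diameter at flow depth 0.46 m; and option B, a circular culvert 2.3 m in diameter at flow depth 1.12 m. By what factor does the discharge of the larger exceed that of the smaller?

16.4

Channel A: For a circular section of diameter D = 0.649 m at depth y = 0.46 m, the central angle is θ = 2 arccos(1 − 2y/D) = 4.003 rad. Then A = (D²/8)(θ − sin θ) = 0.2507 m² and P = Dθ/2 = 1.299 m. Hydraulic radius R = A/P = 0.2507/1.299 = 0.193 m. Q_A = (1/0.027)·0.2507·0.193^(2/3)·√0.0039 = 0.1937 m³/s.
Channel B: For a circular section of diameter D = 2.3 m at depth y = 1.12 m, the central angle is θ = 2 arccos(1 − 2y/D) = 3.089 rad. Then A = (D²/8)(θ − sin θ) = 2.008 m² and P = Dθ/2 = 3.553 m. Hydraulic radius R = A/P = 2.008/3.553 = 0.5653 m. Q_B = (1/0.027)·2.008·0.5653^(2/3)·√0.0039 = 3.176 m³/s.
The larger discharge is 3.176 m³/s and the smaller is 0.1937 m³/s; the ratio is 16.4.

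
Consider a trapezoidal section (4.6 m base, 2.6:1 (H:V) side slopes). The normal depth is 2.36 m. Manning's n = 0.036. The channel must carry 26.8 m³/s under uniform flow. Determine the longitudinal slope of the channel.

S = 0.000902

With bottom width b = 4.6 m and side slope z = 2.6: A = (b + zy)y = (4.6 + 2.6×2.36)×2.36 = 25.34 m²; P = b + 2y√(1+z²) = 4.6 + 2×2.36×2.786 = 17.75 m.
Hydraulic radius R = A/P = 25.34/17.75 = 1.428 m.
From Manning's equation, S = [nQ / (1 A R^(2/3))]² = [0.036 × 26.8 / (1 × 25.34 × 1.428^(2/3))]² = 0.000902.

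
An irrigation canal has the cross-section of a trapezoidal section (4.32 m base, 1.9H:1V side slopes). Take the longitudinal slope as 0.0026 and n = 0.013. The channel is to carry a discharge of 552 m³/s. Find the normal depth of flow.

y_n = 5.12 m

Manning's equation rearranged: A R^(2/3) = nQ / (1·√S) = 0.013 × 552 / (√0.0026) = 140.7.
At y = 4.33 m: A R^(2/3) = 96.6 — low.
At y = 6.29 m: A R^(2/3) = 225.3 — high.
At y = 5.12 m: A R^(2/3) = 140.6 — ≈ 140.7.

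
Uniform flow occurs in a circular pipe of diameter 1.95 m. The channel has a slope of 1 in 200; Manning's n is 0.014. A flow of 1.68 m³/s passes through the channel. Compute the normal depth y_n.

Manning's equation rearranged: A R^(2/3) = nQ / (1·√S) = 0.014 × 1.68 / (√0.005) = 0.3326.
Trying y = 0.46 m: A R^(2/3) = 0.2258 — low.
Trying y = 0.652 m: A R^(2/3) = 0.4461 — high.
Trying y = 0.56 m: A R^(2/3) = 0.3328 — matches.

y_n = 0.56 m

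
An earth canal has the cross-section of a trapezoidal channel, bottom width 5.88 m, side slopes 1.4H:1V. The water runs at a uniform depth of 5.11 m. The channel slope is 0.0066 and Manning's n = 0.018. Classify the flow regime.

supercritical

With bottom width b = 5.88 m and side slope z = 1.4: A = (b + zy)y = (5.88 + 1.4×5.11)×5.11 = 66.6 m²; P = b + 2y√(1+z²) = 5.88 + 2×5.11×1.72 = 23.46 m.
Hydraulic radius R = A/P = 66.6/23.46 = 2.839 m.
V = (1/n) R^(2/3) √S = (1/0.018) × 2.839^(2/3) × √0.0066 = 9.048 m/s. Hydraulic depth D_h = A/T = 66.6/20.19 = 3.299 m.
Froude number Fr = V/√(g·D_h) = 9.048/√(9.81×3.299) = 1.59, which is greater than 1, so the flow is supercritical.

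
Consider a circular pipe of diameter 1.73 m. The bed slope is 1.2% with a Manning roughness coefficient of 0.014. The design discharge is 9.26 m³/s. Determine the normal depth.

y_n = 1.26 m

Manning's equation rearranged: A R^(2/3) = nQ / (1·√S) = 0.014 × 9.26 / (√0.012) = 1.183.
Try y = 1.37 m: A R^(2/3) = 1.301 — too large.
Try y = 0.926 m: A R^(2/3) = 0.7532 — too small.
Try y = 1.26 m: A R^(2/3) = 1.184 — ≈ 1.183.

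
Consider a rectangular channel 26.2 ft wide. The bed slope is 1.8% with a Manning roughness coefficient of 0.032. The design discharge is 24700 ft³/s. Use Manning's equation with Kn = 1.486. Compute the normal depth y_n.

y_n = 33.9 ft

Manning's equation rearranged: A R^(2/3) = nQ / (1.486·√S) = 0.032 × 24700 / (1.486 × √0.018) = 3965.
Trying y = 40.2 ft: A R^(2/3) = 4850 — high.
Trying y = 33.9 ft: A R^(2/3) = 3970 — matches.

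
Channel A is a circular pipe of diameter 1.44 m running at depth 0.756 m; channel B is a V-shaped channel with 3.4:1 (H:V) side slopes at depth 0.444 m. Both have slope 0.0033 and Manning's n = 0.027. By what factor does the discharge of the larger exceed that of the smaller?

1.87

Channel A: For a circular section of diameter D = 1.44 m at depth y = 0.756 m, the central angle is θ = 2 arccos(1 − 2y/D) = 3.242 rad. Then A = (D²/8)(θ − sin θ) = 0.8661 m² and P = Dθ/2 = 2.334 m. Hydraulic radius R = A/P = 0.8661/2.334 = 0.3711 m. Q_A = (1/0.027)·0.8661·0.3711^(2/3)·√0.0033 = 0.9516 m³/s.
Channel B: For a triangular section with side slope z = 3.4: A = zy² = 3.4×0.444² = 0.6703 m²; P = 2y√(1+z²) = 2×0.444×3.544 = 3.147 m. Hydraulic radius R = A/P = 0.6703/3.147 = 0.213 m. Q_B = (1/0.027)·0.6703·0.213^(2/3)·√0.0033 = 0.5086 m³/s.
The larger discharge is 0.9516 m³/s and the smaller is 0.5086 m³/s; the ratio is 1.87.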